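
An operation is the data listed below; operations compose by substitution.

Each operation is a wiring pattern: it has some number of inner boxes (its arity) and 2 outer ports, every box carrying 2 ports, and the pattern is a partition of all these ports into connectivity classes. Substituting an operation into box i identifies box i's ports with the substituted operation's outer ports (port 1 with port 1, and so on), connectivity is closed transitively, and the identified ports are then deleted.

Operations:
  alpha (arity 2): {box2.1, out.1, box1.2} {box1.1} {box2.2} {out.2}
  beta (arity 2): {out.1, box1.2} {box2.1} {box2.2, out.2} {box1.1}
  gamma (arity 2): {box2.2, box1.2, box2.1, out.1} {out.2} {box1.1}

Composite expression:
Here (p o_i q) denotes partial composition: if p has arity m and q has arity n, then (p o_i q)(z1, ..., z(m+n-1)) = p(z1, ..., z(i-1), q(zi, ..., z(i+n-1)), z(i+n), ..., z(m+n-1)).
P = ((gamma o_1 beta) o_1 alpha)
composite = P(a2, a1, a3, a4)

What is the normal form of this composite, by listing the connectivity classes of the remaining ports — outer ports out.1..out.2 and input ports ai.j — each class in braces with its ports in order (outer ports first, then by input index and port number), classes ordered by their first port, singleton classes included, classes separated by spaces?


{out.1, a3.2, a4.1, a4.2} {out.2} {a1.1, a2.2} {a1.2} {a2.1} {a3.1}

Reachability decides: close wires over gamma-identified ports.
stage alpha: inputs (a2, a1), connectivity {out.1, a1.1, a2.2} {out.2} {a1.2} {a2.1}, out.j its boundary
stage beta: inputs (a2, a1, a3), connectivity {out.1} {out.2, a3.2} {a1.1, a2.2} {a1.2} {a2.1} {a3.1}, out.j its boundary
stage gamma: inputs (a2, a1, a3, a4), connectivity {out.1, a3.2, a4.1, a4.2} {out.2} {a1.1, a2.2} {a1.2} {a2.1} {a3.1}, out.j its boundary


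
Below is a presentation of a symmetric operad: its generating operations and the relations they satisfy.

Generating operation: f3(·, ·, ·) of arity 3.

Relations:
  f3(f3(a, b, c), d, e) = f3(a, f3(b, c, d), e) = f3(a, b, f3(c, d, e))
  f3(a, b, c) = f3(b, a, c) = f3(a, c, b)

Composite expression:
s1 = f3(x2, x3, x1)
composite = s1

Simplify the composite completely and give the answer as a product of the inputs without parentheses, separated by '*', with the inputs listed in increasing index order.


x1 * x2 * x3

Key point: f3 commutes, so take the x-inputs in any fixed order.
f3(x2, x3, x1) flattens to x2 * x3 * x1
reordering the factors by index: x1 * x2 * x3


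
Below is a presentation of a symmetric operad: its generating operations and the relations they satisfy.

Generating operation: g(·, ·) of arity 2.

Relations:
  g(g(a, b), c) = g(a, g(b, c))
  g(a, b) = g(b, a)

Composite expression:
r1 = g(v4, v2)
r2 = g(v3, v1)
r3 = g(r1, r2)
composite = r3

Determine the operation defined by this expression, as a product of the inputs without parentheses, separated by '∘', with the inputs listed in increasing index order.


v1 ∘ v2 ∘ v3 ∘ v4


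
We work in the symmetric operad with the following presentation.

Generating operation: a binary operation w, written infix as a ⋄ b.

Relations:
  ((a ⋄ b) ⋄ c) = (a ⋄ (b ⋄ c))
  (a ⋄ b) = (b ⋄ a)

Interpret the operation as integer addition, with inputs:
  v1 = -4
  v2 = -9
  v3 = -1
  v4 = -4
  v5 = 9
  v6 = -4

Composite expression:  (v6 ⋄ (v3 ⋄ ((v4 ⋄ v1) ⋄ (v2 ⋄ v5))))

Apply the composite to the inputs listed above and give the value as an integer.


(v4 ⋄ v1) = -8
(v2 ⋄ v5) = 0
((v4 ⋄ v1) ⋄ (v2 ⋄ v5)) = -8
(v3 ⋄ ((v4 ⋄ v1) ⋄ (v2 ⋄ v5))) = -9
(v6 ⋄ (v3 ⋄ ((v4 ⋄ v1) ⋄ (v2 ⋄ v5)))) = -13

-13


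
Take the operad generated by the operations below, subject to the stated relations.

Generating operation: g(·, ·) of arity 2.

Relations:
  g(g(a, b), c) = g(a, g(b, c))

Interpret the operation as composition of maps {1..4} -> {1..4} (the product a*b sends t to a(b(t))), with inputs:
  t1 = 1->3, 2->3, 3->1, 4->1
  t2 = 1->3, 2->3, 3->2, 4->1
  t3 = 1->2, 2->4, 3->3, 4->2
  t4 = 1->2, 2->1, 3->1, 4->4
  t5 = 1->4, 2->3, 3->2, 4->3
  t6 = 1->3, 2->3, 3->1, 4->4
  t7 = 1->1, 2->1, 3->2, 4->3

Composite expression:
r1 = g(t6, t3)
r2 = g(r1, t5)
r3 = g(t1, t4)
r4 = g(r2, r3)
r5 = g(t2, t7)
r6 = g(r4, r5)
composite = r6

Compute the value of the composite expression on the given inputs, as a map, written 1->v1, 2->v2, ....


1->4, 2->4, 3->4, 4->4

g(t6, t3) = 1->3, 2->4, 3->1, 4->3
g(g(t6, t3), t5) = 1->3, 2->1, 3->4, 4->1
g(t1, t4) = 1->3, 2->3, 3->3, 4->1
g(g(g(t6, t3), t5), g(t1, t4)) = 1->4, 2->4, 3->4, 4->3
g(t2, t7) = 1->3, 2->3, 3->3, 4->2
g(g(g(g(t6, t3), t5), g(t1, t4)), g(t2, t7)) = 1->4, 2->4, 3->4, 4->4


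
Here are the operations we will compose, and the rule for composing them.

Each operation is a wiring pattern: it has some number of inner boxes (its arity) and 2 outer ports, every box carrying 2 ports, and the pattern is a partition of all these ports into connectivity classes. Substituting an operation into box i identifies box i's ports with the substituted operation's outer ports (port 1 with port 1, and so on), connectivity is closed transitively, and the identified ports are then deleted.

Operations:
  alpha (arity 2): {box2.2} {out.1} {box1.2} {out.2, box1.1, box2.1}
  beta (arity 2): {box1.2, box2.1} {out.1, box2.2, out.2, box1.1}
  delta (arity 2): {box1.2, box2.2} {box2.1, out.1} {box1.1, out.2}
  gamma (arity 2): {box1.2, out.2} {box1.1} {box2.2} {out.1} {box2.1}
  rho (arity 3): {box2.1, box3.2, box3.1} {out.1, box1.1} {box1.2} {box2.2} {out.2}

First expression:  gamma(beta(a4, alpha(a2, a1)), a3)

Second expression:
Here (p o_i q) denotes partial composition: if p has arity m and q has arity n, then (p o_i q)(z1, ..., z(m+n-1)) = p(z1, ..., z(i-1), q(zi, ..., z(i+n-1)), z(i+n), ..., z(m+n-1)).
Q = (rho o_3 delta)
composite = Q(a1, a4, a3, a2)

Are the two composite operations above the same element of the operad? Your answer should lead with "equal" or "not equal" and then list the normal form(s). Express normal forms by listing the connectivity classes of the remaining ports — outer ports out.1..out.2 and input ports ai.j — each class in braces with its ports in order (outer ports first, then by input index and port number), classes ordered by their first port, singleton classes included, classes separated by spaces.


not equal: they reduce to {out.1} {out.2, a1.1, a2.1, a4.1} {a1.2} {a2.2} {a3.1} {a3.2} {a4.2} and {out.1, a1.1} {out.2} {a1.2} {a2.1, a3.1, a4.1} {a2.2, a3.2} {a4.2}

The first expression, normalized: {out.1} {out.2, a1.1, a2.1, a4.1} {a1.2} {a2.2} {a3.1} {a3.2} {a4.2}
The second expression, normalized: {out.1, a1.1} {out.2} {a1.2} {a2.1, a3.1, a4.1} {a2.2, a3.2} {a4.2}
The normal forms differ: not equal.


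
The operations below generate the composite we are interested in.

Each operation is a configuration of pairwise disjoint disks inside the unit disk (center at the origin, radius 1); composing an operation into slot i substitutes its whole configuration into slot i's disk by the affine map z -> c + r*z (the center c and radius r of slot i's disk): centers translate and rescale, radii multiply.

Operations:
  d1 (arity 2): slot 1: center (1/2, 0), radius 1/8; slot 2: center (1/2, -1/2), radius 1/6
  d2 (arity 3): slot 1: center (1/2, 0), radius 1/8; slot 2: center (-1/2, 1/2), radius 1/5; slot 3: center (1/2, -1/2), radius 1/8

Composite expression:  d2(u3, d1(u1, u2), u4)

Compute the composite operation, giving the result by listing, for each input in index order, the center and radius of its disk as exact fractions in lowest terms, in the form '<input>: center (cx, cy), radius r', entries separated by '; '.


u1: center (-2/5, 1/2), radius 1/40; u2: center (-2/5, 2/5), radius 1/30; u3: center (1/2, 0), radius 1/8; u4: center (1/2, -1/2), radius 1/8

Each u-disk chains the slot maps above it in d2; radii multiply.
tracing u3 down its 1-map path: center (1/2, 0), radius 1/8
tracing u1 down its 2-map path: center (-2/5, 1/2), radius 1/40
tracing u2 down its 2-map path: center (-2/5, 2/5), radius 1/30
tracing u4 down its 1-map path: center (1/2, -1/2), radius 1/8


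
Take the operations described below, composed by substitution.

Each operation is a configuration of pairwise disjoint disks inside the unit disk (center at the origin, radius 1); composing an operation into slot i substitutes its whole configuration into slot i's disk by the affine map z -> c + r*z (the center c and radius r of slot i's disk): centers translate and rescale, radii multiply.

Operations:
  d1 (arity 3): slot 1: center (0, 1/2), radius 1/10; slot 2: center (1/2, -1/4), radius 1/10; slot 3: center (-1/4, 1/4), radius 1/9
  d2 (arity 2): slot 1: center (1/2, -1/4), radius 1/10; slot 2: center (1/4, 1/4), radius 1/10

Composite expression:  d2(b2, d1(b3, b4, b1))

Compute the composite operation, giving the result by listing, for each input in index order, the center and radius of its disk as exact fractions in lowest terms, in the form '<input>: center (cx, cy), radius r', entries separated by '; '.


b1: center (9/40, 11/40), radius 1/90; b2: center (1/2, -1/4), radius 1/10; b3: center (1/4, 3/10), radius 1/100; b4: center (3/10, 9/40), radius 1/100

Nesting under d2 composes maps z -> c + r*z down each b-path.
tracing b2 down its 1-map path: center (1/2, -1/4), radius 1/10
tracing b3 down its 2-map path: center (1/4, 3/10), radius 1/100
tracing b4 down its 2-map path: center (3/10, 9/40), radius 1/100
tracing b1 down its 2-map path: center (9/40, 11/40), radius 1/90


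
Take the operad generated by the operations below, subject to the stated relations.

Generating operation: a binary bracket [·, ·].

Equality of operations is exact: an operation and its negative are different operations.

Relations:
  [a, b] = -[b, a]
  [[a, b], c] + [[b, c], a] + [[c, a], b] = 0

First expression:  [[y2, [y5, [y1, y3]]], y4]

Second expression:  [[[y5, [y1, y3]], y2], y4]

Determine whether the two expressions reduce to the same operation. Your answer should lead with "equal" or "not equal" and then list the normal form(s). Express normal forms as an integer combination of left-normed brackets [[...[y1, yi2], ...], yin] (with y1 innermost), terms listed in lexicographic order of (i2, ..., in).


not equal; the first gives [[[[y1, y3], y5], y2], y4] and the second -[[[[y1, y3], y5], y2], y4]

The first composite normalizes to [[[[y1, y3], y5], y2], y4]
The second composite normalizes to -[[[[y1, y3], y5], y2], y4]
They disagree, so not equal.


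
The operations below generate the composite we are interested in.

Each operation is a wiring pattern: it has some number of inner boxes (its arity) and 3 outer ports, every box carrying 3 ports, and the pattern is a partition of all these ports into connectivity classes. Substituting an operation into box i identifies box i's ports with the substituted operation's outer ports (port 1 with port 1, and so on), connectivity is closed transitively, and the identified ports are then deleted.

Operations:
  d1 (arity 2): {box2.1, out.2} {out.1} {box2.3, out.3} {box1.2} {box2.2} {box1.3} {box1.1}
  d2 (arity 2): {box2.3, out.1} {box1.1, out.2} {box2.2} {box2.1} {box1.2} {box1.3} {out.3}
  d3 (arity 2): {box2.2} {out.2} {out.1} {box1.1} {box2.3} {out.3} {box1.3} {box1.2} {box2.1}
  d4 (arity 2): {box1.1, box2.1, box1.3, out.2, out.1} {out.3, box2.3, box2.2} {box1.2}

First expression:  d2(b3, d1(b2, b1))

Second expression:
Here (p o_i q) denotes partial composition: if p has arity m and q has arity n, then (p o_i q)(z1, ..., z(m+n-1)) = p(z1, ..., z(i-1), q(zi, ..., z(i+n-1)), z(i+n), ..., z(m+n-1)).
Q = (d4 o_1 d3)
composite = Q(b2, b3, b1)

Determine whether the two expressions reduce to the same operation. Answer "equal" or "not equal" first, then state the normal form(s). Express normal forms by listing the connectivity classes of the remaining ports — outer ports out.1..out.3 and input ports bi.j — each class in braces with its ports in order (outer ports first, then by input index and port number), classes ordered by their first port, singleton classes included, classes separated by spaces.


not equal: they reduce to {out.1, b1.3} {out.2, b3.1} {out.3} {b1.1} {b1.2} {b2.1} {b2.2} {b2.3} {b3.2} {b3.3} and {out.1, out.2, b1.1} {out.3, b1.2, b1.3} {b2.1} {b2.2} {b2.3} {b3.1} {b3.2} {b3.3}


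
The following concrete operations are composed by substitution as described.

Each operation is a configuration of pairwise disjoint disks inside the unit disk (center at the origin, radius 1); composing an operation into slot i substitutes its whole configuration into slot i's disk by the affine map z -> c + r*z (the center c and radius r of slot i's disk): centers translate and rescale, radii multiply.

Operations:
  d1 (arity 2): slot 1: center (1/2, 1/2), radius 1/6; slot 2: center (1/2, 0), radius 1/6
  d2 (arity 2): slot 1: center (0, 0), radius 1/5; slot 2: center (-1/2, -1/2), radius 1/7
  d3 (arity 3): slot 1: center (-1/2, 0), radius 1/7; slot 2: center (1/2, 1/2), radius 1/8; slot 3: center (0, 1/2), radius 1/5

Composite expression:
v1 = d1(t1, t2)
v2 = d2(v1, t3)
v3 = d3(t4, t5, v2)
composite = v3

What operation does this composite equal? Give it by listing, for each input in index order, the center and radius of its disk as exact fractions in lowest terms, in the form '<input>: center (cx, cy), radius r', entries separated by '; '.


t1: center (1/50, 13/25), radius 1/150; t2: center (1/50, 1/2), radius 1/150; t3: center (-1/10, 2/5), radius 1/35; t4: center (-1/2, 0), radius 1/7; t5: center (1/2, 1/2), radius 1/8


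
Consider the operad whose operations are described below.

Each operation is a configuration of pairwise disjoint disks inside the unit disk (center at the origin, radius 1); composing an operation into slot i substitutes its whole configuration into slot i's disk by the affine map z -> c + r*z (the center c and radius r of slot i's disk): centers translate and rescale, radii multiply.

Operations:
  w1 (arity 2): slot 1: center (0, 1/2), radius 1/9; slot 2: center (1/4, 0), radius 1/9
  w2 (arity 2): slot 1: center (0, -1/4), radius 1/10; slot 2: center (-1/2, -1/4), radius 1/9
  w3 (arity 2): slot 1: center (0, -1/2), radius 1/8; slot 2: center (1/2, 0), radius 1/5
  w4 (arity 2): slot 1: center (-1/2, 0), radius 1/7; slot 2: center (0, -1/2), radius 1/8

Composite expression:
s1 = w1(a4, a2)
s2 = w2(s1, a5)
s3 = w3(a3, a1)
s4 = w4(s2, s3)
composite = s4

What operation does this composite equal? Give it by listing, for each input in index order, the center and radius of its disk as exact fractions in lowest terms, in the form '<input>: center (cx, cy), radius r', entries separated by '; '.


a1: center (1/16, -1/2), radius 1/40; a2: center (-139/280, -1/28), radius 1/630; a3: center (0, -9/16), radius 1/64; a4: center (-1/2, -1/35), radius 1/630; a5: center (-4/7, -1/28), radius 1/63

Affine substitution under w4: radii multiply and a-centers shift.
input a4: applying the 3 nested substitutions gives center (-1/2, -1/35), radius 1/630
input a2: applying the 3 nested substitutions gives center (-139/280, -1/28), radius 1/630
input a5: applying the 2 nested substitutions gives center (-4/7, -1/28), radius 1/63
input a3: applying the 2 nested substitutions gives center (0, -9/16), radius 1/64
input a1: applying the 2 nested substitutions gives center (1/16, -1/2), radius 1/40


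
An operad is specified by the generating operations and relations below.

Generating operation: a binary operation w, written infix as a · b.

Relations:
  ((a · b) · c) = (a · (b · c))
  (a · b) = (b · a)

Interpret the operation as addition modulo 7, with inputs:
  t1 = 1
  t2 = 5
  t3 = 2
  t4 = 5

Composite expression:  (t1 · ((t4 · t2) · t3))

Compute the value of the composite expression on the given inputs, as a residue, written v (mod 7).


(t4 · t2) = 3
((t4 · t2) · t3) = 5
(t1 · ((t4 · t2) · t3)) = 6

6 (mod 7)


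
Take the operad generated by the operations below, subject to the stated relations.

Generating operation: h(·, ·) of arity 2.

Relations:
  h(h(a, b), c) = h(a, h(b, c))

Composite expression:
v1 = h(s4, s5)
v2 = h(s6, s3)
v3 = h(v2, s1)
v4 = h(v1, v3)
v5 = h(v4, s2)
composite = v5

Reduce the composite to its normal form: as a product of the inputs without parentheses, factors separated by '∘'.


s4 ∘ s5 ∘ s6 ∘ s3 ∘ s1 ∘ s2

Key point: h is associative — brackets drop, the s-order remains.
h(s4, s5) linearizes to s4 ∘ s5
h(s6, s3) linearizes to s6 ∘ s3
h(h(s6, s3), s1) linearizes to s6 ∘ s3 ∘ s1
h(h(s4, s5), h(h(s6, s3), s1)) linearizes to s4 ∘ s5 ∘ s6 ∘ s3 ∘ s1
h(h(h(s4, s5), h(h(s6, s3), s1)), s2) linearizes to s4 ∘ s5 ∘ s6 ∘ s3 ∘ s1 ∘ s2


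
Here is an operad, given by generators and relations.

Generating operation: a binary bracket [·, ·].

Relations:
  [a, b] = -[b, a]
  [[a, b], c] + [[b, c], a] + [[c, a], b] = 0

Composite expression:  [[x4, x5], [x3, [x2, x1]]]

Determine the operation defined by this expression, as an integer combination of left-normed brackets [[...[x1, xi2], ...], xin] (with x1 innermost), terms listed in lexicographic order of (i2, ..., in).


-[[[[x1, x2], x3], x4], x5] + [[[[x1, x2], x3], x5], x4]

A multilinear Lie element is pinned by x1-initial words (x1 innermost).
Composite bracket: [[x4, x5], [x3, [x2, x1]]]
Each bracket splits as ab - ba, giving 16 signed words (2^4 = 16).
Only words starting with x1 matter:
  the word x1x2x3x4x5 carries sign -1 and contributes -[[[[x1, x2], x3], x4], x5]
  the word x1x2x3x5x4 carries sign +1 and contributes +[[[[x1, x2], x3], x5], x4]


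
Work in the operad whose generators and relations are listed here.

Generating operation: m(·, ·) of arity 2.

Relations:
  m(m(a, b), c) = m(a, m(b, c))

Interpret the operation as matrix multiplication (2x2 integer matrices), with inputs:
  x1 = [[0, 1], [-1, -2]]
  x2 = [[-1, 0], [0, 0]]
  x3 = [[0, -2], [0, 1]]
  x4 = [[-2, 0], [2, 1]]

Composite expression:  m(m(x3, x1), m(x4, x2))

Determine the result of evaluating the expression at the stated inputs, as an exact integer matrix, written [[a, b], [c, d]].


[[-4, 0], [2, 0]]

m(x3, x1) = [[2, 4], [-1, -2]]
m(x4, x2) = [[2, 0], [-2, 0]]
m(m(x3, x1), m(x4, x2)) = [[-4, 0], [2, 0]]


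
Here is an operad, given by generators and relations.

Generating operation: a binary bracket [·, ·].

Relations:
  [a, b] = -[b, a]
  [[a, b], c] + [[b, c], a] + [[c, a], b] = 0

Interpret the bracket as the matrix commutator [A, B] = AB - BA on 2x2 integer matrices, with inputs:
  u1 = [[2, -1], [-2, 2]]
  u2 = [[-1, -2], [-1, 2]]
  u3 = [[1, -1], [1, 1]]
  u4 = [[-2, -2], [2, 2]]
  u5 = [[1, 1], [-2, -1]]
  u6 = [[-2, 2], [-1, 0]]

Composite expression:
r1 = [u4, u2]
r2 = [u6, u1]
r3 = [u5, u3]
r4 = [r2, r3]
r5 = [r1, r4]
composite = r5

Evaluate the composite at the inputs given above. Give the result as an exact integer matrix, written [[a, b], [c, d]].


[[216, 336], [384, -216]]


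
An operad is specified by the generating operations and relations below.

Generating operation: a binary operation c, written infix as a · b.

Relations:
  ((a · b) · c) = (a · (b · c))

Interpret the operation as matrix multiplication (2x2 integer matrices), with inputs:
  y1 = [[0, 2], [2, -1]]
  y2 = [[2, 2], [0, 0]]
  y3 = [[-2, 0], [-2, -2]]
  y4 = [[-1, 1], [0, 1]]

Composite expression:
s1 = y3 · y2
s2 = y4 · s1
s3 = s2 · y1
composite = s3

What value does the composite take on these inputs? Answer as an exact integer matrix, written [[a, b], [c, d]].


[[0, 0], [-8, -4]]


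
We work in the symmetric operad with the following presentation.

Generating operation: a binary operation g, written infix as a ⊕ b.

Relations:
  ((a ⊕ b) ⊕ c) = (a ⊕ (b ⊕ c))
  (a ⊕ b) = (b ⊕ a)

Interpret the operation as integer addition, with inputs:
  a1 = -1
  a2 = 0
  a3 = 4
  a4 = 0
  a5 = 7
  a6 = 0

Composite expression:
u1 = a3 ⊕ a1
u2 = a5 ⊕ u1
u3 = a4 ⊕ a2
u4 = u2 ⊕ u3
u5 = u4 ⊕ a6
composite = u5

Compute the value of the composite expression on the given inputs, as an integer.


10

(a3 ⊕ a1) = 3
(a5 ⊕ (a3 ⊕ a1)) = 10
(a4 ⊕ a2) = 0
((a5 ⊕ (a3 ⊕ a1)) ⊕ (a4 ⊕ a2)) = 10
(((a5 ⊕ (a3 ⊕ a1)) ⊕ (a4 ⊕ a2)) ⊕ a6) = 10


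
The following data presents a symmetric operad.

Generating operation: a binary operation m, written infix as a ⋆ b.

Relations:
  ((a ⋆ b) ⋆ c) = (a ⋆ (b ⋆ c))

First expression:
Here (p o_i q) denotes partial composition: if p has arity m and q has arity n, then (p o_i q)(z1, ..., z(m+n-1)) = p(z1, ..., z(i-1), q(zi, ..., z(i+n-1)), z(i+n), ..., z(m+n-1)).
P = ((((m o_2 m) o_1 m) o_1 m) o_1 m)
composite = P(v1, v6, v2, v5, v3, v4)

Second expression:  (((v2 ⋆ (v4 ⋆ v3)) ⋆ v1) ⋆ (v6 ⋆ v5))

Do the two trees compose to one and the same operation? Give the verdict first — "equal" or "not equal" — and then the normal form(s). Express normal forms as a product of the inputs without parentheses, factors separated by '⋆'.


Normal form of the first expression: v1 ⋆ v6 ⋆ v2 ⋆ v5 ⋆ v3 ⋆ v4
Normal form of the second expression: v2 ⋆ v4 ⋆ v3 ⋆ v1 ⋆ v6 ⋆ v5
No match — not equal.

not equal — first v1 ⋆ v6 ⋆ v2 ⋆ v5 ⋆ v3 ⋆ v4, second v2 ⋆ v4 ⋆ v3 ⋆ v1 ⋆ v6 ⋆ v5


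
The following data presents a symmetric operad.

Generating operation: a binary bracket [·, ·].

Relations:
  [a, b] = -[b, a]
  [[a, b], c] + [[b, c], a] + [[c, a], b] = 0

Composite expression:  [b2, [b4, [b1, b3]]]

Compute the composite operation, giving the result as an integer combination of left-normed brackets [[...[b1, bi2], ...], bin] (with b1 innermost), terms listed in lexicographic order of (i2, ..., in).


[[[b1, b3], b4], b2]

Skip Jacobi rewriting: expand, keep b1-initial words, read off terms.
Composite bracket: [b2, [b4, [b1, b3]]]
Full expansion: 8 signed words from ab - ba (2^3 = 8).
Collect the words opening with b1:
  b1b3b4b2 appears with sign +1, giving the term +[[[b1, b3], b4], b2]


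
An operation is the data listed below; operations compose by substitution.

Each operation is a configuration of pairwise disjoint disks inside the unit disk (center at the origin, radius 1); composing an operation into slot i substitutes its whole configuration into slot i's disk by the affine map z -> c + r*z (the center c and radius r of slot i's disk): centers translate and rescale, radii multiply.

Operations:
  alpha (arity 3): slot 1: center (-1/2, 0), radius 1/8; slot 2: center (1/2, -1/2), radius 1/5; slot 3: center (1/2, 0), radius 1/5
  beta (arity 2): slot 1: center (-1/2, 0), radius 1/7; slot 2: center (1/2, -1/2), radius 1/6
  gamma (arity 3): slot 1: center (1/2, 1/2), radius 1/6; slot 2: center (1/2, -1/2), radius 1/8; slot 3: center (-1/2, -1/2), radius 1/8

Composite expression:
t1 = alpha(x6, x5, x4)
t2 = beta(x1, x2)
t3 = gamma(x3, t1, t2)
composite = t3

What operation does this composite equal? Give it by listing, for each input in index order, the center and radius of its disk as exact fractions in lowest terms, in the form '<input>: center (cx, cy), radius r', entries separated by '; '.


x1: center (-9/16, -1/2), radius 1/56; x2: center (-7/16, -9/16), radius 1/48; x3: center (1/2, 1/2), radius 1/6; x4: center (9/16, -1/2), radius 1/40; x5: center (9/16, -9/16), radius 1/40; x6: center (7/16, -1/2), radius 1/64

Only the slot chain above each x matters under gamma; compose those maps.
tracing x3 down its 1-map path: center (1/2, 1/2), radius 1/6
tracing x6 down its 2-map path: center (7/16, -1/2), radius 1/64
tracing x5 down its 2-map path: center (9/16, -9/16), radius 1/40
tracing x4 down its 2-map path: center (9/16, -1/2), radius 1/40
tracing x1 down its 2-map path: center (-9/16, -1/2), radius 1/56
tracing x2 down its 2-map path: center (-7/16, -9/16), radius 1/48


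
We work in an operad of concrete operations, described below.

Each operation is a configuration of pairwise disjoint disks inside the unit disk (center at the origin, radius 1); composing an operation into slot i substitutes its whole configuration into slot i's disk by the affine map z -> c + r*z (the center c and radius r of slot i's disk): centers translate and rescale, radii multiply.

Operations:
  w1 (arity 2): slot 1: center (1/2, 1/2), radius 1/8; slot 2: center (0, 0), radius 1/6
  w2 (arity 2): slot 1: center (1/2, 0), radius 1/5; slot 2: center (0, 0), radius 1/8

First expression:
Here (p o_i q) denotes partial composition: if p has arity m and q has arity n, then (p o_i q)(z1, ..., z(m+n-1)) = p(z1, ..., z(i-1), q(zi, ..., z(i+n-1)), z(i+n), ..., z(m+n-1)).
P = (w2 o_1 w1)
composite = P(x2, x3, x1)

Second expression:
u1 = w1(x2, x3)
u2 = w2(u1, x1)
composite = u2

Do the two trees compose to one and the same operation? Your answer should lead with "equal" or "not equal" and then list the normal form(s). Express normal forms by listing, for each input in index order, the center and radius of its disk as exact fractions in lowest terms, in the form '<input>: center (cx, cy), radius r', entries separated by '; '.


equal — both sides give x1: center (0, 0), radius 1/8; x2: center (3/5, 1/10), radius 1/40; x3: center (1/2, 0), radius 1/30

Normal form of the first expression: x1: center (0, 0), radius 1/8; x2: center (3/5, 1/10), radius 1/40; x3: center (1/2, 0), radius 1/30
Normal form of the second expression: x1: center (0, 0), radius 1/8; x2: center (3/5, 1/10), radius 1/40; x3: center (1/2, 0), radius 1/30
One common form — equal.


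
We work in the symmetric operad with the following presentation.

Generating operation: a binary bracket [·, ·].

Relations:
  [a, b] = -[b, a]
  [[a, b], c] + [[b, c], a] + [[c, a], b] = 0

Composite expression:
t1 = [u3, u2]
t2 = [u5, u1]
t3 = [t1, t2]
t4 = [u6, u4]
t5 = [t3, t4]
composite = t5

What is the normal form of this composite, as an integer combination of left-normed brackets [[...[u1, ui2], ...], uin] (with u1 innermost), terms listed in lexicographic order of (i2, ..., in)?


[[[[[u1, u5], u2], u3], u4], u6] - [[[[[u1, u5], u2], u3], u6], u4] - [[[[[u1, u5], u3], u2], u4], u6] + [[[[[u1, u5], u3], u2], u6], u4]

Left-normed coefficients sit on the u1-initial expansion words.
Composite bracket: [[[u3, u2], [u5, u1]], [u6, u4]]
Applying ab - ba throughout gives 32 signed words (2^5 = 32).
Collect the words opening with u1:
  from u1u5u2u3u4u6, sign +1: term +[[[[[u1, u5], u2], u3], u4], u6]
  from u1u5u2u3u6u4, sign -1: term -[[[[[u1, u5], u2], u3], u6], u4]
  from u1u5u3u2u4u6, sign -1: term -[[[[[u1, u5], u3], u2], u4], u6]
  from u1u5u3u2u6u4, sign +1: term +[[[[[u1, u5], u3], u2], u6], u4]


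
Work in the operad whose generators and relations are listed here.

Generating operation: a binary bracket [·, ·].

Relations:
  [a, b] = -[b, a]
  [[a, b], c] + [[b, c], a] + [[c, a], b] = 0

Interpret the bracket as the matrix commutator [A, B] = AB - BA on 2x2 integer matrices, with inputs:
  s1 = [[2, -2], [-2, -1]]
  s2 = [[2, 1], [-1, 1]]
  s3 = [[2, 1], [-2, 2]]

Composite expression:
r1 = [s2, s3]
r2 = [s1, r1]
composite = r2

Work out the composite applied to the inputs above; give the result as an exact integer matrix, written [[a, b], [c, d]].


[[-2, -1], [-2, 2]]

[s2, s3] = [[-1, 1], [2, 1]]
[s1, [s2, s3]] = [[-2, -1], [-2, 2]]


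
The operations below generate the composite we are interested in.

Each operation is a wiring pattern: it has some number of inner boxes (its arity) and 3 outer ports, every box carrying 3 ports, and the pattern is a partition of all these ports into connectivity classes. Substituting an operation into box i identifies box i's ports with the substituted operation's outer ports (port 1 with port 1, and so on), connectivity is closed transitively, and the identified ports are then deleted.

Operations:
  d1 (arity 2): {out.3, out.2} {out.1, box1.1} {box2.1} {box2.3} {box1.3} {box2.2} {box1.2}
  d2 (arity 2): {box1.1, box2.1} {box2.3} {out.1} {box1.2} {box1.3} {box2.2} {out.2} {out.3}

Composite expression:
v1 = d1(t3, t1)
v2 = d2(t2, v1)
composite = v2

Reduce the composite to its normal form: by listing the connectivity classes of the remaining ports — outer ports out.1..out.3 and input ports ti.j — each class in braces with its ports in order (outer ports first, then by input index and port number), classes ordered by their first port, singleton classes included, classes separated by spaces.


Two ports join when wires chain via d2-identified ports.
through d1, on inputs (t3, t1): {out.1, t3.1} {out.2, out.3} {t1.1} {t1.2} {t1.3} {t3.2} {t3.3} (out.j = stage outer ports)
through d2, on inputs (t2, t3, t1): {out.1} {out.2} {out.3} {t1.1} {t1.2} {t1.3} {t2.1, t3.1} {t2.2} {t2.3} {t3.2} {t3.3} (out.j = stage outer ports)

{out.1} {out.2} {out.3} {t1.1} {t1.2} {t1.3} {t2.1, t3.1} {t2.2} {t2.3} {t3.2} {t3.3}


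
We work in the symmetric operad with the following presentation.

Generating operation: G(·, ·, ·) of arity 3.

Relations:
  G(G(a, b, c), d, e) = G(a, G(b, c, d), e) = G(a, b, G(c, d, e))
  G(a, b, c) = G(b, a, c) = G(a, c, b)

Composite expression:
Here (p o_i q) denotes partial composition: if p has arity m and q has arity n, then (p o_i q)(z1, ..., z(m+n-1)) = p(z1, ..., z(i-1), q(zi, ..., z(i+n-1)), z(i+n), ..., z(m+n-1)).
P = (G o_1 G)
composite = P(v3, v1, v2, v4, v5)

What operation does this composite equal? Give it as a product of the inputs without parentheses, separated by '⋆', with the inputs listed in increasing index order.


Shape and order are irrelevant to G; the v-input set decides.
G(v3, v1, v2) flattens to v3 ⋆ v1 ⋆ v2
G(G(v3, v1, v2), v4, v5) flattens to v3 ⋆ v1 ⋆ v2 ⋆ v4 ⋆ v5
sorting the factors by input index: v1 ⋆ v2 ⋆ v3 ⋆ v4 ⋆ v5

v1 ⋆ v2 ⋆ v3 ⋆ v4 ⋆ v5


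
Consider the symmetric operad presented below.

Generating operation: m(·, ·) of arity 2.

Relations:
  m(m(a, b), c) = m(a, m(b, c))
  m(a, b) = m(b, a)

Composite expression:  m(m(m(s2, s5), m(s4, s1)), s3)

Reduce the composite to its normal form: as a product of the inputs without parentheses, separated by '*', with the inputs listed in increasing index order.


s1 * s2 * s3 * s4 * s5

Shape and order are irrelevant to m; the s-input set decides.
m(s2, s5) linearizes to s2 * s5
m(s4, s1) linearizes to s4 * s1
m(m(s2, s5), m(s4, s1)) linearizes to s2 * s5 * s4 * s1
m(m(m(s2, s5), m(s4, s1)), s3) linearizes to s2 * s5 * s4 * s1 * s3
sorting the factors by input index: s1 * s2 * s3 * s4 * s5


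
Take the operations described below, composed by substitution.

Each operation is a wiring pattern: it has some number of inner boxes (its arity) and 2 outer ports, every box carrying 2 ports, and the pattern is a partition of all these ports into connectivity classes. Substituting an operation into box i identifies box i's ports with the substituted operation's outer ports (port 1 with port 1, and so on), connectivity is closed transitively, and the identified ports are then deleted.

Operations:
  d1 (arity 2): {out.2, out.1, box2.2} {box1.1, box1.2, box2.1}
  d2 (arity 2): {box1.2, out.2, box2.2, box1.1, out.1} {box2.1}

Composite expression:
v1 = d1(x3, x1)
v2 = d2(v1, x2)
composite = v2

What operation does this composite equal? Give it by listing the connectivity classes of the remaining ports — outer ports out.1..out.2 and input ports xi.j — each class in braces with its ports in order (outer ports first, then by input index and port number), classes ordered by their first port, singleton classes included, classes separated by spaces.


{out.1, out.2, x1.2, x2.2} {x1.1, x3.1, x3.2} {x2.1}

Connectivity passes through glued d2-boundaries; trace each wire chain.
after d1, the pattern on (x3, x1) reads {out.1, out.2, x1.2} {x1.1, x3.1, x3.2} (out.j = its outer ports)
after d2, the pattern on (x3, x1, x2) reads {out.1, out.2, x1.2, x2.2} {x1.1, x3.1, x3.2} {x2.1} (out.j = its outer ports)


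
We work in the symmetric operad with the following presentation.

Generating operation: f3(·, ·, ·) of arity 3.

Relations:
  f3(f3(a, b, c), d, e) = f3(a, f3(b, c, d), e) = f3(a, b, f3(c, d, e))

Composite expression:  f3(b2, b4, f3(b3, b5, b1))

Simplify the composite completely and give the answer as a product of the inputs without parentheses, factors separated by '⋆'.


b2 ⋆ b4 ⋆ b3 ⋆ b5 ⋆ b1


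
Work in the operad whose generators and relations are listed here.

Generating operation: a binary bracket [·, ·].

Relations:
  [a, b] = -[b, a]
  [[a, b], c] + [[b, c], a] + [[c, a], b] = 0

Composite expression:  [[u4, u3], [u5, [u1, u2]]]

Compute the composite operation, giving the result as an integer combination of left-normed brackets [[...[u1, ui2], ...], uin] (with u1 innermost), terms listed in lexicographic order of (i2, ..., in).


-[[[[u1, u2], u5], u3], u4] + [[[[u1, u2], u5], u4], u3]

A multilinear Lie element is pinned by u1-initial words (u1 innermost).
Composite bracket: [[u4, u3], [u5, [u1, u2]]]
Full expansion: 16 signed words from ab - ba (2^4 = 16).
Collect the words opening with u1:
  from u1u2u5u3u4, sign -1: term -[[[[u1, u2], u5], u3], u4]
  from u1u2u5u4u3, sign +1: term +[[[[u1, u2], u5], u4], u3]


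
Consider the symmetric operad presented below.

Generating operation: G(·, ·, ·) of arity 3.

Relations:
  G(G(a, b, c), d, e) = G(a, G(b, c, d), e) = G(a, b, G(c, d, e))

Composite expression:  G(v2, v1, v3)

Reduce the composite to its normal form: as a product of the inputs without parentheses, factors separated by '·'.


v2 · v1 · v3

Every regrouping of G is equal, so read the v-inputs in written order.
G(v2, v1, v3) reduces to v2 · v1 · v3


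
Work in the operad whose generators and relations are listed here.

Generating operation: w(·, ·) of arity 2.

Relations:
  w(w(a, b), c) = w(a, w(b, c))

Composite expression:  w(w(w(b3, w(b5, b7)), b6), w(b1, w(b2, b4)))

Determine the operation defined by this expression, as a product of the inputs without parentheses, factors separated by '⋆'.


b3 ⋆ b5 ⋆ b7 ⋆ b6 ⋆ b1 ⋆ b2 ⋆ b4

Under associativity of w, the answer is the b's in reading order.
w(b5, b7) flattens to b5 ⋆ b7
w(b3, w(b5, b7)) flattens to b3 ⋆ b5 ⋆ b7
w(w(b3, w(b5, b7)), b6) flattens to b3 ⋆ b5 ⋆ b7 ⋆ b6
w(b2, b4) flattens to b2 ⋆ b4
w(b1, w(b2, b4)) flattens to b1 ⋆ b2 ⋆ b4
w(w(w(b3, w(b5, b7)), b6), w(b1, w(b2, b4))) flattens to b3 ⋆ b5 ⋆ b7 ⋆ b6 ⋆ b1 ⋆ b2 ⋆ b4


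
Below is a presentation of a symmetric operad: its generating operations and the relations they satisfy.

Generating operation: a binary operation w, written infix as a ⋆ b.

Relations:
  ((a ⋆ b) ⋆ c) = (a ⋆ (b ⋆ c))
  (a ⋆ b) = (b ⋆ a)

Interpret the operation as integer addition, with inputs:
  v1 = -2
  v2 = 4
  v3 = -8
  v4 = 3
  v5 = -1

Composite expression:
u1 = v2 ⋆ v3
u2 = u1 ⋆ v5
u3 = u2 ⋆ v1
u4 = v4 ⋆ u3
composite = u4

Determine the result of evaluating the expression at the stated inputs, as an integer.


(v2 ⋆ v3) = -4
((v2 ⋆ v3) ⋆ v5) = -5
(((v2 ⋆ v3) ⋆ v5) ⋆ v1) = -7
(v4 ⋆ (((v2 ⋆ v3) ⋆ v5) ⋆ v1)) = -4

-4


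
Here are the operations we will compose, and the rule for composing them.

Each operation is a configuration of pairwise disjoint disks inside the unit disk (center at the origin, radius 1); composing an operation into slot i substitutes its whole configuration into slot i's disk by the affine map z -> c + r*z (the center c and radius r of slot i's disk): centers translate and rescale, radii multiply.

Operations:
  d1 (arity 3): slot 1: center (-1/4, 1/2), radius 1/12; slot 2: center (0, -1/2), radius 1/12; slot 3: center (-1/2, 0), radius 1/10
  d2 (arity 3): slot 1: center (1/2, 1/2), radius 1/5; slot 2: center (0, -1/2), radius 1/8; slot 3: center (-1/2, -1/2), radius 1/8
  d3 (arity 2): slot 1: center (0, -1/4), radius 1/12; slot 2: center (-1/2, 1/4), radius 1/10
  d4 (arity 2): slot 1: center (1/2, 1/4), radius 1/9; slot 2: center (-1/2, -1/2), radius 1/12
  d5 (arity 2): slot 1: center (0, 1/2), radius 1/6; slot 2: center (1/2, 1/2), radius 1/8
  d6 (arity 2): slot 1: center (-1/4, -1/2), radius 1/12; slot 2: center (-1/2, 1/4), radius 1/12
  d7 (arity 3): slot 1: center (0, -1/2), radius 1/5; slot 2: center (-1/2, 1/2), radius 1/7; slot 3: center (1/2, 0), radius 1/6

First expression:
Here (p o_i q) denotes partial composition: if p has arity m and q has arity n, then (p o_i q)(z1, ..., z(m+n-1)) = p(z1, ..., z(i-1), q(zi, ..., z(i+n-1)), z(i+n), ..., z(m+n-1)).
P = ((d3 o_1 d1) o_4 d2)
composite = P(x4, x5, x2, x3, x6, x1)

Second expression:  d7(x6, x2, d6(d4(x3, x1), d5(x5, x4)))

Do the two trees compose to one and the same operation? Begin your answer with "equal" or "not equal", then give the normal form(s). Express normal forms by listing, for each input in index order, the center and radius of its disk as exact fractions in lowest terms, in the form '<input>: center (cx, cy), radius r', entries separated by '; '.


not equal; the first gives x1: center (-11/20, 1/5), radius 1/80; x2: center (-1/24, -1/4), radius 1/120; x3: center (-9/20, 3/10), radius 1/50; x4: center (-1/48, -5/24), radius 1/144; x5: center (0, -7/24), radius 1/144; x6: center (-1/2, 1/5), radius 1/80 and the second x1: center (65/144, -13/144), radius 1/864; x2: center (-1/2, 1/2), radius 1/7; x3: center (67/144, -23/288), radius 1/648; x4: center (61/144, 7/144), radius 1/576; x5: center (5/12, 7/144), radius 1/432; x6: center (0, -1/2), radius 1/5

Normal form of the first expression: x1: center (-11/20, 1/5), radius 1/80; x2: center (-1/24, -1/4), radius 1/120; x3: center (-9/20, 3/10), radius 1/50; x4: center (-1/48, -5/24), radius 1/144; x5: center (0, -7/24), radius 1/144; x6: center (-1/2, 1/5), radius 1/80
Normal form of the second expression: x1: center (65/144, -13/144), radius 1/864; x2: center (-1/2, 1/2), radius 1/7; x3: center (67/144, -23/288), radius 1/648; x4: center (61/144, 7/144), radius 1/576; x5: center (5/12, 7/144), radius 1/432; x6: center (0, -1/2), radius 1/5
Different reductions; not equal.


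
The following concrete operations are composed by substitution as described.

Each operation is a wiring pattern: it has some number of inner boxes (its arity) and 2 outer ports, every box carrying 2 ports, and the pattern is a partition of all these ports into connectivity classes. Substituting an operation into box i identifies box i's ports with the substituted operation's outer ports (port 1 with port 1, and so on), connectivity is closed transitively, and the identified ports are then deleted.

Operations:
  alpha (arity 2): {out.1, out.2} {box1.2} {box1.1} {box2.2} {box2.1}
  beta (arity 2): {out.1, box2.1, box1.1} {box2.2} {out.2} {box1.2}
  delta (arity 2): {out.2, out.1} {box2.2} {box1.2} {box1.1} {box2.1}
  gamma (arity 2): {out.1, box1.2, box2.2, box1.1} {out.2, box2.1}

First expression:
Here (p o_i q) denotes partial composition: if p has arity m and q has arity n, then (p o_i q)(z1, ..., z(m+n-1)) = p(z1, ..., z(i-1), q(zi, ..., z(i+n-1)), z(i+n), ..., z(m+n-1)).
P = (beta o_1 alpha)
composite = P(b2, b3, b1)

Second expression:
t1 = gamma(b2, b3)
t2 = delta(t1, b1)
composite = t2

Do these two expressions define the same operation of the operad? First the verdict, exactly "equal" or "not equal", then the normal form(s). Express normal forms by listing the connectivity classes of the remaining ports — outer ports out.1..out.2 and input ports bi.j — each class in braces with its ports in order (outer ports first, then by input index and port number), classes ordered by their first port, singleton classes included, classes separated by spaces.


not equal; first: {out.1, b1.1} {out.2} {b1.2} {b2.1} {b2.2} {b3.1} {b3.2}; second: {out.1, out.2} {b1.1} {b1.2} {b2.1, b2.2, b3.2} {b3.1}

Reducing the first expression gives {out.1, b1.1} {out.2} {b1.2} {b2.1} {b2.2} {b3.1} {b3.2}
Reducing the second expression gives {out.1, out.2} {b1.1} {b1.2} {b2.1, b2.2, b3.2} {b3.1}
No match — not equal.


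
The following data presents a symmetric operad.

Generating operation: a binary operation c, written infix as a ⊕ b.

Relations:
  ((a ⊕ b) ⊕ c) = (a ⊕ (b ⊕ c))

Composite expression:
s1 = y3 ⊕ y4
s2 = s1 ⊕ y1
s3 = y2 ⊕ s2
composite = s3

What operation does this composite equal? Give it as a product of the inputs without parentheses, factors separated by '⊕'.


Associativity of c dissolves the nesting; only the y-input order survives.
(y3 ⊕ y4) spells out as y3 ⊕ y4
((y3 ⊕ y4) ⊕ y1) spells out as y3 ⊕ y4 ⊕ y1
(y2 ⊕ ((y3 ⊕ y4) ⊕ y1)) spells out as y2 ⊕ y3 ⊕ y4 ⊕ y1

y2 ⊕ y3 ⊕ y4 ⊕ y1
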